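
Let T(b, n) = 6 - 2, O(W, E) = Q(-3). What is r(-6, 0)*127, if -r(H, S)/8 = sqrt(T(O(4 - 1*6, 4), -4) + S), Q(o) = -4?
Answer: -2032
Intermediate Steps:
O(W, E) = -4
T(b, n) = 4
r(H, S) = -8*sqrt(4 + S)
r(-6, 0)*127 = -8*sqrt(4 + 0)*127 = -8*sqrt(4)*127 = -8*2*127 = -16*127 = -2032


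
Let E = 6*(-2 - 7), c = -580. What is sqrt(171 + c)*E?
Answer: -54*I*sqrt(409) ≈ -1092.1*I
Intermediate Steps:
E = -54 (E = 6*(-9) = -54)
sqrt(171 + c)*E = sqrt(171 - 580)*(-54) = sqrt(-409)*(-54) = (I*sqrt(409))*(-54) = -54*I*sqrt(409)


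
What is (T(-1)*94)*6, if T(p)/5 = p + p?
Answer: -5640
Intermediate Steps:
T(p) = 10*p (T(p) = 5*(p + p) = 5*(2*p) = 10*p)
(T(-1)*94)*6 = ((10*(-1))*94)*6 = -10*94*6 = -940*6 = -5640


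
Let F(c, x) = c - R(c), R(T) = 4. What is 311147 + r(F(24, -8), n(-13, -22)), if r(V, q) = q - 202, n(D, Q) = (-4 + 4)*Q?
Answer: 310945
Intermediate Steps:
n(D, Q) = 0 (n(D, Q) = 0*Q = 0)
F(c, x) = -4 + c (F(c, x) = c - 1*4 = c - 4 = -4 + c)
r(V, q) = -202 + q
311147 + r(F(24, -8), n(-13, -22)) = 311147 + (-202 + 0) = 311147 - 202 = 310945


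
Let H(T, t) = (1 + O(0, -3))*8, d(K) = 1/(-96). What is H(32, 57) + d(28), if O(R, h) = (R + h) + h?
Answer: -3841/96 ≈ -40.010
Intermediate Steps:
O(R, h) = R + 2*h
d(K) = -1/96
H(T, t) = -40 (H(T, t) = (1 + (0 + 2*(-3)))*8 = (1 + (0 - 6))*8 = (1 - 6)*8 = -5*8 = -40)
H(32, 57) + d(28) = -40 - 1/96 = -3841/96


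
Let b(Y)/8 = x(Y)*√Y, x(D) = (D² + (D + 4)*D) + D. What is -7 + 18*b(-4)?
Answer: -7 + 3456*I ≈ -7.0 + 3456.0*I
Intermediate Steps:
x(D) = D + D² + D*(4 + D) (x(D) = (D² + (4 + D)*D) + D = (D² + D*(4 + D)) + D = D + D² + D*(4 + D))
b(Y) = 8*Y^(3/2)*(5 + 2*Y) (b(Y) = 8*((Y*(5 + 2*Y))*√Y) = 8*(Y^(3/2)*(5 + 2*Y)) = 8*Y^(3/2)*(5 + 2*Y))
-7 + 18*b(-4) = -7 + 18*((-4)^(3/2)*(40 + 16*(-4))) = -7 + 18*((-8*I)*(40 - 64)) = -7 + 18*(-8*I*(-24)) = -7 + 18*(192*I) = -7 + 3456*I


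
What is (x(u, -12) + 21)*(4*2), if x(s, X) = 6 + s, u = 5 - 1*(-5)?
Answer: 296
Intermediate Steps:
u = 10 (u = 5 + 5 = 10)
(x(u, -12) + 21)*(4*2) = ((6 + 10) + 21)*(4*2) = (16 + 21)*8 = 37*8 = 296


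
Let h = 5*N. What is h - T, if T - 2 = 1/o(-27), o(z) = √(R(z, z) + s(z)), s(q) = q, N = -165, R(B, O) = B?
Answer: -827 + I*√6/18 ≈ -827.0 + 0.13608*I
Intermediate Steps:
h = -825 (h = 5*(-165) = -825)
o(z) = √2*√z (o(z) = √(z + z) = √(2*z) = √2*√z)
T = 2 - I*√6/18 (T = 2 + 1/(√2*√(-27)) = 2 + 1/(√2*(3*I*√3)) = 2 + 1/(3*I*√6) = 2 - I*√6/18 ≈ 2.0 - 0.13608*I)
h - T = -825 - (2 - I*√6/18) = -825 + (-2 + I*√6/18) = -827 + I*√6/18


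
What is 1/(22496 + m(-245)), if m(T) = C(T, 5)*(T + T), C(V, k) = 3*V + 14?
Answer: 1/375786 ≈ 2.6611e-6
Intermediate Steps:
C(V, k) = 14 + 3*V
m(T) = 2*T*(14 + 3*T) (m(T) = (14 + 3*T)*(T + T) = (14 + 3*T)*(2*T) = 2*T*(14 + 3*T))
1/(22496 + m(-245)) = 1/(22496 + 2*(-245)*(14 + 3*(-245))) = 1/(22496 + 2*(-245)*(14 - 735)) = 1/(22496 + 2*(-245)*(-721)) = 1/(22496 + 353290) = 1/375786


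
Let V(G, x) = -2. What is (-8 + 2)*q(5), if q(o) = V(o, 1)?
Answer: 12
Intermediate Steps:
q(o) = -2
(-8 + 2)*q(5) = (-8 + 2)*(-2) = -6*(-2) = 12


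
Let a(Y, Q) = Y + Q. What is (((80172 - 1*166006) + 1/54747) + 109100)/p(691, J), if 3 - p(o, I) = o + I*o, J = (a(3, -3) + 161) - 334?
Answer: 1273743703/6506954685 ≈ 0.19575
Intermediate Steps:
a(Y, Q) = Q + Y
J = -173 (J = ((-3 + 3) + 161) - 334 = (0 + 161) - 334 = 161 - 334 = -173)
p(o, I) = 3 - o - I*o (p(o, I) = 3 - (o + I*o) = 3 + (-o - I*o) = 3 - o - I*o)
(((80172 - 1*166006) + 1/54747) + 109100)/p(691, J) = (((80172 - 1*166006) + 1/54747) + 109100)/(3 - 1*691 - 1*(-173)*691) = (((80172 - 166006) + 1/54747) + 109100)/(3 - 691 + 119543) = ((-85834 + 1/54747) + 109100)/118855 = (-4699153997/54747 + 109100)*(1/118855) = (1273743703/54747)*(1/118855) = 1273743703/6506954685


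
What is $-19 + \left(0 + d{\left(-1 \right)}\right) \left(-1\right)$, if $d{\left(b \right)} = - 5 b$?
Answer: $-24$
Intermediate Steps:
$-19 + \left(0 + d{\left(-1 \right)}\right) \left(-1\right) = -19 + \left(0 - -5\right) \left(-1\right) = -19 + \left(0 + 5\right) \left(-1\right) = -19 + 5 \left(-1\right) = -19 - 5 = -24$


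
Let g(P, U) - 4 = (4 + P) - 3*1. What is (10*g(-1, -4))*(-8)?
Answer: -320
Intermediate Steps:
g(P, U) = 5 + P (g(P, U) = 4 + ((4 + P) - 3*1) = 4 + ((4 + P) - 3) = 4 + (1 + P) = 5 + P)
(10*g(-1, -4))*(-8) = (10*(5 - 1))*(-8) = (10*4)*(-8) = 40*(-8) = -320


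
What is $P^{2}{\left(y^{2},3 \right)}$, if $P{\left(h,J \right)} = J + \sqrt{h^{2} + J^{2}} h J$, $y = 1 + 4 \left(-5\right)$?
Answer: $152862623379 + 6498 \sqrt{130330} \approx 1.5287 \cdot 10^{11}$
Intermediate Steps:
$y = -19$ ($y = 1 - 20 = -19$)
$P{\left(h,J \right)} = J + J h \sqrt{J^{2} + h^{2}}$ ($P{\left(h,J \right)} = J + \sqrt{J^{2} + h^{2}} J h = J + J h \sqrt{J^{2} + h^{2}}$)
$P^{2}{\left(y^{2},3 \right)} = \left(3 \left(1 + \left(-19\right)^{2} \sqrt{3^{2} + \left(\left(-19\right)^{2}\right)^{2}}\right)\right)^{2} = \left(3 \left(1 + 361 \sqrt{9 + 361^{2}}\right)\right)^{2} = \left(3 \left(1 + 361 \sqrt{9 + 130321}\right)\right)^{2} = \left(3 \left(1 + 361 \sqrt{130330}\right)\right)^{2} = \left(3 + 1083 \sqrt{130330}\right)^{2}$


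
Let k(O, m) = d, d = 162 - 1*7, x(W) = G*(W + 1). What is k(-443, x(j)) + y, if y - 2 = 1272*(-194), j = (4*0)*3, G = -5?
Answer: -246611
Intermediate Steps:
j = 0 (j = 0*3 = 0)
x(W) = -5 - 5*W (x(W) = -5*(W + 1) = -5*(1 + W) = -5 - 5*W)
d = 155 (d = 162 - 7 = 155)
k(O, m) = 155
y = -246766 (y = 2 + 1272*(-194) = 2 - 246768 = -246766)
k(-443, x(j)) + y = 155 - 246766 = -246611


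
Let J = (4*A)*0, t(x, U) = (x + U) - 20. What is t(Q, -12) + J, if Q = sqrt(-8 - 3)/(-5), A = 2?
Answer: -32 - I*sqrt(11)/5 ≈ -32.0 - 0.66333*I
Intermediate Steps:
Q = -I*sqrt(11)/5 (Q = sqrt(-11)*(-1/5) = (I*sqrt(11))*(-1/5) = -I*sqrt(11)/5 ≈ -0.66333*I)
t(x, U) = -20 + U + x (t(x, U) = (U + x) - 20 = -20 + U + x)
J = 0 (J = (4*2)*0 = 8*0 = 0)
t(Q, -12) + J = (-20 - 12 - I*sqrt(11)/5) + 0 = (-32 - I*sqrt(11)/5) + 0 = -32 - I*sqrt(11)/5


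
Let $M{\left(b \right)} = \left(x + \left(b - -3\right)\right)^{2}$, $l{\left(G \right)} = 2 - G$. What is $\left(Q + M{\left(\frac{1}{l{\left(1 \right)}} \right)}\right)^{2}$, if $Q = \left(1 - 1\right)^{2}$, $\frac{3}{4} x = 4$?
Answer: $\frac{614656}{81} \approx 7588.3$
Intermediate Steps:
$x = \frac{16}{3}$ ($x = \frac{4}{3} \cdot 4 = \frac{16}{3} \approx 5.3333$)
$M{\left(b \right)} = \left(\frac{25}{3} + b\right)^{2}$ ($M{\left(b \right)} = \left(\frac{16}{3} + \left(b - -3\right)\right)^{2} = \left(\frac{16}{3} + \left(b + 3\right)\right)^{2} = \left(\frac{16}{3} + \left(3 + b\right)\right)^{2} = \left(\frac{25}{3} + b\right)^{2}$)
$Q = 0$ ($Q = 0^{2} = 0$)
$\left(Q + M{\left(\frac{1}{l{\left(1 \right)}} \right)}\right)^{2} = \left(0 + \frac{\left(25 + \frac{3}{2 - 1}\right)^{2}}{9}\right)^{2} = \left(0 + \frac{\left(25 + \frac{3}{1}\right)^{2}}{9}\right)^{2} = \left(0 + \frac{\left(25 + 3 \cdot 1\right)^{2}}{9}\right)^{2} = \left(0 + \frac{\left(25 + 3\right)^{2}}{9}\right)^{2} = \left(0 + \frac{28^{2}}{9}\right)^{2} = \left(0 + \frac{1}{9} \cdot 784\right)^{2} = \left(0 + \frac{784}{9}\right)^{2} = \left(\frac{784}{9}\right)^{2} = \frac{614656}{81}$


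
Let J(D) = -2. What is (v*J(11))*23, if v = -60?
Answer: 2760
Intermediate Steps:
(v*J(11))*23 = -60*(-2)*23 = 120*23 = 2760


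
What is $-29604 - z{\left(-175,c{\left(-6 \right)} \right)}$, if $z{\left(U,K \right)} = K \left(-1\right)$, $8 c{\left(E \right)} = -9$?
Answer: $- \frac{236841}{8} \approx -29605.0$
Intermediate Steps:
$c{\left(E \right)} = - \frac{9}{8}$ ($c{\left(E \right)} = \frac{1}{8} \left(-9\right) = - \frac{9}{8}$)
$z{\left(U,K \right)} = - K$
$-29604 - z{\left(-175,c{\left(-6 \right)} \right)} = -29604 - \left(-1\right) \left(- \frac{9}{8}\right) = -29604 - \frac{9}{8} = - \frac{236841}{8}$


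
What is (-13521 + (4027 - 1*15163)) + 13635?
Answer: -11022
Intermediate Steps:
(-13521 + (4027 - 1*15163)) + 13635 = (-13521 + (4027 - 15163)) + 13635 = (-13521 - 11136) + 13635 = -24657 + 13635 = -11022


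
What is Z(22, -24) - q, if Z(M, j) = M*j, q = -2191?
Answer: 1663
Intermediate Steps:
Z(22, -24) - q = 22*(-24) - 1*(-2191) = -528 + 2191 = 1663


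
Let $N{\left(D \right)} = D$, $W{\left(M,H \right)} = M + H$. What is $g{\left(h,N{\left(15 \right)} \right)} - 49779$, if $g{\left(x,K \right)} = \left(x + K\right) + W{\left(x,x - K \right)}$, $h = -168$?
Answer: $-50283$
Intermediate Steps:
$W{\left(M,H \right)} = H + M$
$g{\left(x,K \right)} = 3 x$ ($g{\left(x,K \right)} = \left(x + K\right) + \left(\left(x - K\right) + x\right) = \left(K + x\right) - \left(K - 2 x\right) = 3 x$)
$g{\left(h,N{\left(15 \right)} \right)} - 49779 = 3 \left(-168\right) - 49779 = -504 - 49779 = -50283$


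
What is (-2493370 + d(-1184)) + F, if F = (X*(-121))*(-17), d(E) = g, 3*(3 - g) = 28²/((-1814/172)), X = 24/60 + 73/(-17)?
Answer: -34030899686/13605 ≈ -2.5014e+6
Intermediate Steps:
X = -331/85 (X = 24*(1/60) + 73*(-1/17) = ⅖ - 73/17 = -331/85 ≈ -3.8941)
g = 75587/2721 (g = 3 - 28²/(3*((-1814/172))) = 3 - 784/(3*((-1814*1/172))) = 3 - 784/(3*(-907/86)) = 3 - 784*(-86)/(3*907) = 3 - ⅓*(-67424/907) = 3 + 67424/2721 = 75587/2721 ≈ 27.779)
d(E) = 75587/2721
F = -40051/5 (F = -331/85*(-121)*(-17) = (40051/85)*(-17) = -40051/5 ≈ -8010.2)
(-2493370 + d(-1184)) + F = (-2493370 + 75587/2721) - 40051/5 = -6784384183/2721 - 40051/5 = -34030899686/13605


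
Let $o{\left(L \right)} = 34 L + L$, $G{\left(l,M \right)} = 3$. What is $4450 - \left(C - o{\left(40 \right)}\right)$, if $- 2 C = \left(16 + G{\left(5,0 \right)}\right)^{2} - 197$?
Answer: $5932$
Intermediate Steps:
$o{\left(L \right)} = 35 L$
$C = -82$ ($C = - \frac{\left(16 + 3\right)^{2} - 197}{2} = - \frac{19^{2} - 197}{2} = - \frac{361 - 197}{2} = \left(- \frac{1}{2}\right) 164 = -82$)
$4450 - \left(C - o{\left(40 \right)}\right) = 4450 + \left(35 \cdot 40 - -82\right) = 4450 + \left(1400 + 82\right) = 4450 + 1482 = 5932$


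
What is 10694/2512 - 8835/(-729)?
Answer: 4998241/305208 ≈ 16.376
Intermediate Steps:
10694/2512 - 8835/(-729) = 10694*(1/2512) - 8835*(-1/729) = 5347/1256 + 2945/243 = 4998241/305208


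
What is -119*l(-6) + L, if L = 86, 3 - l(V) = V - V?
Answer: -271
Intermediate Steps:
l(V) = 3 (l(V) = 3 - (V - V) = 3 - 1*0 = 3 + 0 = 3)
-119*l(-6) + L = -119*3 + 86 = -357 + 86 = -271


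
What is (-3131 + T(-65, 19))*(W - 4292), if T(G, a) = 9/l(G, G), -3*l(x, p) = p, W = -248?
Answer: 184767104/13 ≈ 1.4213e+7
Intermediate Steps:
l(x, p) = -p/3
T(G, a) = -27/G (T(G, a) = 9/((-G/3)) = 9*(-3/G) = -27/G)
(-3131 + T(-65, 19))*(W - 4292) = (-3131 - 27/(-65))*(-248 - 4292) = (-3131 - 27*(-1/65))*(-4540) = (-3131 + 27/65)*(-4540) = -203488/65*(-4540) = 184767104/13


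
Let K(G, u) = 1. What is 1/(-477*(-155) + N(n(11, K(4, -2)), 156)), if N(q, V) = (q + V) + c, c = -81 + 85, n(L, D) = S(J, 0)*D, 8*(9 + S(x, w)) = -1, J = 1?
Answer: 8/592687 ≈ 1.3498e-5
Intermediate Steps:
S(x, w) = -73/8 (S(x, w) = -9 + (1/8)*(-1) = -9 - 1/8 = -73/8)
n(L, D) = -73*D/8
c = 4
N(q, V) = 4 + V + q (N(q, V) = (q + V) + 4 = (V + q) + 4 = 4 + V + q)
1/(-477*(-155) + N(n(11, K(4, -2)), 156)) = 1/(-477*(-155) + (4 + 156 - 73/8*1)) = 1/(73935 + (4 + 156 - 73/8)) = 1/(73935 + 1207/8) = 1/(592687/8) = 8/592687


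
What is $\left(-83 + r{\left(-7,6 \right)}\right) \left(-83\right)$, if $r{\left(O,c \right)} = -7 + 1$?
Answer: $7387$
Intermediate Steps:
$r{\left(O,c \right)} = -6$
$\left(-83 + r{\left(-7,6 \right)}\right) \left(-83\right) = \left(-83 - 6\right) \left(-83\right) = \left(-89\right) \left(-83\right) = 7387$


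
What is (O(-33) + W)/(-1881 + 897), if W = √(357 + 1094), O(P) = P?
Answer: 11/328 - √1451/984 ≈ -0.0051748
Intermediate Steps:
W = √1451 ≈ 38.092
(O(-33) + W)/(-1881 + 897) = (-33 + √1451)/(-1881 + 897) = (-33 + √1451)/(-984) = (-33 + √1451)*(-1/984) = 11/328 - √1451/984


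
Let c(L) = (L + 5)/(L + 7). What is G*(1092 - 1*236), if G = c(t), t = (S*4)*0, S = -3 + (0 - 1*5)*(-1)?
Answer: 4280/7 ≈ 611.43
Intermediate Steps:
S = 2 (S = -3 + (0 - 5)*(-1) = -3 - 5*(-1) = -3 + 5 = 2)
t = 0 (t = (2*4)*0 = 8*0 = 0)
c(L) = (5 + L)/(7 + L)
G = 5/7 (G = (5 + 0)/(7 + 0) = 5/7 ≈ 0.71429)
G*(1092 - 1*236) = 5*(1092 - 1*236)/7 = 5*(1092 - 236)/7 = (5/7)*856 = 4280/7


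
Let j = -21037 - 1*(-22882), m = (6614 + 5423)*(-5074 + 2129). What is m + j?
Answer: -35447120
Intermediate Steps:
m = -35448965 (m = 12037*(-2945) = -35448965)
j = 1845 (j = -21037 + 22882 = 1845)
m + j = -35448965 + 1845 = -35447120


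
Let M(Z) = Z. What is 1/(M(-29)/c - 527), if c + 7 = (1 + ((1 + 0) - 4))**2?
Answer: -3/1552 ≈ -0.0019330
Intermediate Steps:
c = -3 (c = -7 + (1 + ((1 + 0) - 4))**2 = -7 + (1 + (1 - 4))**2 = -7 + (1 - 3)**2 = -7 + (-2)**2 = -7 + 4 = -3)
1/(M(-29)/c - 527) = 1/(-29/(-3) - 527) = 1/(-29*(-1/3) - 527) = 1/(29/3 - 527) = 1/(-1552/3) = -3/1552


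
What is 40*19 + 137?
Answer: 897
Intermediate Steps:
40*19 + 137 = 760 + 137 = 897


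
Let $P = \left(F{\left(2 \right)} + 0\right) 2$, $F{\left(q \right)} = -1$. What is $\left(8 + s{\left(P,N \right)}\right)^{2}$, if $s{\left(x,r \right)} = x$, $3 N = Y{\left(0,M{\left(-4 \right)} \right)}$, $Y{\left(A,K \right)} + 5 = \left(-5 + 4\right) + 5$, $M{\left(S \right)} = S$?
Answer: $36$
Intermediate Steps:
$P = -2$ ($P = \left(-1 + 0\right) 2 = \left(-1\right) 2 = -2$)
$Y{\left(A,K \right)} = -1$ ($Y{\left(A,K \right)} = -5 + \left(\left(-5 + 4\right) + 5\right) = -5 + \left(-1 + 5\right) = -5 + 4 = -1$)
$N = - \frac{1}{3}$ ($N = \frac{1}{3} \left(-1\right) = - \frac{1}{3} \approx -0.33333$)
$\left(8 + s{\left(P,N \right)}\right)^{2} = \left(8 - 2\right)^{2} = 6^{2} = 36$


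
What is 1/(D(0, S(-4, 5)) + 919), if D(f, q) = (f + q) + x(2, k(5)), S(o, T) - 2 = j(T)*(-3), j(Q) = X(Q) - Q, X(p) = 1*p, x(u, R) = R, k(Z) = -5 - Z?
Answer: 1/911 ≈ 0.0010977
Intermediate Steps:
X(p) = p
j(Q) = 0 (j(Q) = Q - Q = 0)
S(o, T) = 2 (S(o, T) = 2 + 0*(-3) = 2 + 0 = 2)
D(f, q) = -10 + f + q (D(f, q) = (f + q) + (-5 - 1*5) = (f + q) + (-5 - 5) = (f + q) - 10 = -10 + f + q)
1/(D(0, S(-4, 5)) + 919) = 1/((-10 + 0 + 2) + 919) = 1/(-8 + 919) = 1/911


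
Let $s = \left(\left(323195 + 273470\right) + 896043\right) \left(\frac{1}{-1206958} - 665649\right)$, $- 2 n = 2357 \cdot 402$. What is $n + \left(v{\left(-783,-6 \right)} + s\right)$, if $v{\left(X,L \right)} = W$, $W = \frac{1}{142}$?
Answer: $- \frac{85147295413938287271}{85694018} \approx -9.9362 \cdot 10^{11}$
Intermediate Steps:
$n = -473757$ ($n = - \frac{2357 \cdot 402}{2} = \left(- \frac{1}{2}\right) 947514 = -473757$)
$W = \frac{1}{142} \approx 0.0070423$
$v{\left(X,L \right)} = \frac{1}{142}$
$s = - \frac{599628555040831022}{603479}$ ($s = \left(596665 + 896043\right) \left(- \frac{1}{1206958} - 665649\right) = 1492708 \left(- \frac{803410385743}{1206958}\right) = - \frac{599628555040831022}{603479} \approx -9.9362 \cdot 10^{11}$)
$n + \left(v{\left(-783,-6 \right)} + s\right) = -473757 + \left(\frac{1}{142} - \frac{599628555040831022}{603479}\right) = -473757 - \frac{85147254815797401645}{85694018} = - \frac{85147295413938287271}{85694018}$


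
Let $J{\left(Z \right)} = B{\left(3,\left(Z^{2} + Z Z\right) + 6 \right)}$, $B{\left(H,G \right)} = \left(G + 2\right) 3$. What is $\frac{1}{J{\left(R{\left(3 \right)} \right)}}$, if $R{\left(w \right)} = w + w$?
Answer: $\frac{1}{240} \approx 0.0041667$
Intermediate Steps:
$R{\left(w \right)} = 2 w$
$B{\left(H,G \right)} = 6 + 3 G$ ($B{\left(H,G \right)} = \left(2 + G\right) 3 = 6 + 3 G$)
$J{\left(Z \right)} = 24 + 6 Z^{2}$ ($J{\left(Z \right)} = 6 + 3 \left(\left(Z^{2} + Z Z\right) + 6\right) = 6 + 3 \left(\left(Z^{2} + Z^{2}\right) + 6\right) = 6 + 3 \left(2 Z^{2} + 6\right) = 6 + 3 \left(6 + 2 Z^{2}\right) = 6 + \left(18 + 6 Z^{2}\right) = 24 + 6 Z^{2}$)
$\frac{1}{J{\left(R{\left(3 \right)} \right)}} = \frac{1}{24 + 6 \left(2 \cdot 3\right)^{2}} = \frac{1}{24 + 6 \cdot 6^{2}} = \frac{1}{24 + 6 \cdot 36} = \frac{1}{24 + 216} = \frac{1}{240}$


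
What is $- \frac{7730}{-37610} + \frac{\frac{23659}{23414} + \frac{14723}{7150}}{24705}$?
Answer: $\frac{799739386559848}{3888748495900125} \approx 0.20565$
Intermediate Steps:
$- \frac{7730}{-37610} + \frac{\frac{23659}{23414} + \frac{14723}{7150}}{24705} = \left(-7730\right) \left(- \frac{1}{37610}\right) + \left(23659 \cdot \frac{1}{23414} + 14723 \cdot \frac{1}{7150}\right) \frac{1}{24705} = \frac{773}{3761} + \left(\frac{23659}{23414} + \frac{14723}{7150}\right) \frac{1}{24705} = \frac{773}{3761} + \frac{128471543}{41852525} \cdot \frac{1}{24705} = \frac{773}{3761} + \frac{128471543}{1033966630125} = \frac{799739386559848}{3888748495900125}$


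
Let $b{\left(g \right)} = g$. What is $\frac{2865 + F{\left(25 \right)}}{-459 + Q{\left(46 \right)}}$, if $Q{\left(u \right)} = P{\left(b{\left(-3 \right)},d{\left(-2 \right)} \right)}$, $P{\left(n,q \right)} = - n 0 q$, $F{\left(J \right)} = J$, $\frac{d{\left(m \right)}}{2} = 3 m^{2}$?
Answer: $- \frac{170}{27} \approx -6.2963$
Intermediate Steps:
$d{\left(m \right)} = 6 m^{2}$ ($d{\left(m \right)} = 2 \cdot 3 m^{2} = 6 m^{2}$)
$P{\left(n,q \right)} = 0$ ($P{\left(n,q \right)} = - 0 q = \left(-1\right) 0 = 0$)
$Q{\left(u \right)} = 0$
$\frac{2865 + F{\left(25 \right)}}{-459 + Q{\left(46 \right)}} = \frac{2865 + 25}{-459 + 0} = \frac{2890}{-459} = 2890 \left(- \frac{1}{459}\right) = - \frac{170}{27}$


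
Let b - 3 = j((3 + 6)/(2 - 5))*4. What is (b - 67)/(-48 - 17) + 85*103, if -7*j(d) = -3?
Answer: 3983961/455 ≈ 8756.0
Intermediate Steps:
j(d) = 3/7 (j(d) = -1/7*(-3) = 3/7)
b = 33/7 (b = 3 + (3/7)*4 = 3 + 12/7 = 33/7 ≈ 4.7143)
(b - 67)/(-48 - 17) + 85*103 = (33/7 - 67)/(-48 - 17) + 85*103 = -436/7/(-65) + 8755 = -436/7*(-1/65) + 8755 = 436/455 + 8755 = 3983961/455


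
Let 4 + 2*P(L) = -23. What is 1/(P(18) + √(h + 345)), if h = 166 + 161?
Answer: 18/653 + 16*√42/1959 ≈ 0.080496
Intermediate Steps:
P(L) = -27/2 (P(L) = -2 + (½)*(-23) = -2 - 23/2 = -27/2)
h = 327
1/(P(18) + √(h + 345)) = 1/(-27/2 + √(327 + 345)) = 1/(-27/2 + √672) = 1/(-27/2 + 4*√42)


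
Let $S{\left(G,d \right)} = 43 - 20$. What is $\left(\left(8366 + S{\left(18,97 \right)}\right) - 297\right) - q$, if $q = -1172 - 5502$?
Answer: $14766$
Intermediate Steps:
$S{\left(G,d \right)} = 23$ ($S{\left(G,d \right)} = 43 - 20 = 23$)
$q = -6674$ ($q = -1172 - 5502 = -6674$)
$\left(\left(8366 + S{\left(18,97 \right)}\right) - 297\right) - q = \left(\left(8366 + 23\right) - 297\right) - -6674 = \left(8389 - 297\right) + 6674 = 8092 + 6674 = 14766$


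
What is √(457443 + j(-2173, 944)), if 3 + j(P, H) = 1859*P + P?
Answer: 6*I*√99565 ≈ 1893.2*I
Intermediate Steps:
j(P, H) = -3 + 1860*P (j(P, H) = -3 + (1859*P + P) = -3 + 1860*P)
√(457443 + j(-2173, 944)) = √(457443 + (-3 + 1860*(-2173))) = √(457443 + (-3 - 4041780)) = √(457443 - 4041783) = √(-3584340) = 6*I*√99565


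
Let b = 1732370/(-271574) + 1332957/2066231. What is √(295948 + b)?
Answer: 2*√5823996918494034396724215015/280567308797 ≈ 544.01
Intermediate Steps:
b = -1608740066576/280567308797 (b = 1732370*(-1/271574) + 1332957*(1/2066231) = -866185/135787 + 1332957/2066231 = -1608740066576/280567308797 ≈ -5.7339)
√(295948 + b) = √(295948 - 1608740066576/280567308797) = √(83031725163787980/280567308797) = 2*√5823996918494034396724215015/280567308797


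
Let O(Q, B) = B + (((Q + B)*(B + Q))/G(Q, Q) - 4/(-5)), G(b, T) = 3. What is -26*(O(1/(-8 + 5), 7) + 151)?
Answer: -609388/135 ≈ -4514.0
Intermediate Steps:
O(Q, B) = 4/5 + B + (B + Q)**2/3 (O(Q, B) = B + (((Q + B)*(B + Q))/3 - 4/(-5)) = B + (((B + Q)*(B + Q))*(1/3) - 4*(-1/5)) = B + ((B + Q)**2*(1/3) + 4/5) = B + ((B + Q)**2/3 + 4/5) = B + (4/5 + (B + Q)**2/3) = 4/5 + B + (B + Q)**2/3)
-26*(O(1/(-8 + 5), 7) + 151) = -26*((4/5 + 7 + (7 + 1/(-8 + 5))**2/3) + 151) = -26*((4/5 + 7 + (7 + 1/(-3))**2/3) + 151) = -26*((4/5 + 7 + (7 - 1/3)**2/3) + 151) = -26*((4/5 + 7 + (20/3)**2/3) + 151) = -26*((4/5 + 7 + (1/3)*(400/9)) + 151) = -26*((4/5 + 7 + 400/27) + 151) = -26*(3053/135 + 151) = -26*23438/135 = -609388/135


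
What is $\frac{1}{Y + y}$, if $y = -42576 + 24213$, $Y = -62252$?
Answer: $- \frac{1}{80615} \approx -1.2405 \cdot 10^{-5}$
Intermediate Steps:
$y = -18363$
$\frac{1}{Y + y} = \frac{1}{-62252 - 18363} = \frac{1}{-80615} = - \frac{1}{80615}$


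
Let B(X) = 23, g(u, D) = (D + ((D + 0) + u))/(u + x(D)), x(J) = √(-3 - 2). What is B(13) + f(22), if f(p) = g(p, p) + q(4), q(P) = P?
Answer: 4885/163 - 22*I*√5/163 ≈ 29.969 - 0.3018*I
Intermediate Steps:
x(J) = I*√5 (x(J) = √(-5) = I*√5)
g(u, D) = (u + 2*D)/(u + I*√5) (g(u, D) = (D + ((D + 0) + u))/(u + I*√5) = (D + (D + u))/(u + I*√5) = (u + 2*D)/(u + I*√5))
f(p) = 4 + 3*p/(p + I*√5) (f(p) = (p + 2*p)/(p + I*√5) + 4 = (3*p)/(p + I*√5) + 4 = 3*p/(p + I*√5) + 4 = 4 + 3*p/(p + I*√5))
B(13) + f(22) = 23 + (7*22 + 4*I*√5)/(22 + I*√5) = 23 + (154 + 4*I*√5)/(22 + I*√5)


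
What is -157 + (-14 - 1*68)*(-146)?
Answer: 11815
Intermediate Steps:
-157 + (-14 - 1*68)*(-146) = -157 + (-14 - 68)*(-146) = -157 - 82*(-146) = -157 + 11972 = 11815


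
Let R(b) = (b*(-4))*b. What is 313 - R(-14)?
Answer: 1097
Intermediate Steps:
R(b) = -4*b**2 (R(b) = (-4*b)*b = -4*b**2)
313 - R(-14) = 313 - (-4)*(-14)**2 = 313 - (-4)*196 = 313 - 1*(-784) = 313 + 784 = 1097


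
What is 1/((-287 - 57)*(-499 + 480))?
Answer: 1/6536 ≈ 0.00015300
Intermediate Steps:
1/((-287 - 57)*(-499 + 480)) = 1/(-344*(-19)) = 1/6536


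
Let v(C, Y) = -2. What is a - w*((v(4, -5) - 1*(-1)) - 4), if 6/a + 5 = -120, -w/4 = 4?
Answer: -10006/125 ≈ -80.048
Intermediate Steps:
w = -16 (w = -4*4 = -16)
a = -6/125 (a = 6/(-5 - 120) = 6/(-125) = 6*(-1/125) = -6/125 ≈ -0.048000)
a - w*((v(4, -5) - 1*(-1)) - 4) = -6/125 - (-16)*((-2 - 1*(-1)) - 4) = -6/125 - (-16)*((-2 + 1) - 4) = -6/125 - (-16)*(-1 - 4) = -6/125 - (-16)*(-5) = -6/125 - 1*80 = -6/125 - 80 = -10006/125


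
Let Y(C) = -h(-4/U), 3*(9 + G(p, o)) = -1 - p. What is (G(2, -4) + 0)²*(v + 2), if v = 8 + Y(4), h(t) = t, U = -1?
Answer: 600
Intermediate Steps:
G(p, o) = -28/3 - p/3 (G(p, o) = -9 + (-1 - p)/3 = -9 + (-⅓ - p/3) = -28/3 - p/3)
Y(C) = -4 (Y(C) = -(-4)/(-1) = -(-4)*(-1) = -1*4 = -4)
v = 4 (v = 8 - 4 = 4)
(G(2, -4) + 0)²*(v + 2) = ((-28/3 - ⅓*2) + 0)²*(4 + 2) = ((-28/3 - ⅔) + 0)²*6 = (-10 + 0)²*6 = (-10)²*6 = 100*6 = 600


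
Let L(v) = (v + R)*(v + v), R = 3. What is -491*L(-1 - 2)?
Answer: 0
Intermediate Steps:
L(v) = 2*v*(3 + v) (L(v) = (v + 3)*(v + v) = (3 + v)*(2*v) = 2*v*(3 + v))
-491*L(-1 - 2) = -982*(-1 - 2)*(3 + (-1 - 2)) = -982*(-3)*(3 - 3) = -982*(-3)*0 = -491*0 = 0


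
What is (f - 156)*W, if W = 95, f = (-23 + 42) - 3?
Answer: -13300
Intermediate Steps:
f = 16 (f = 19 - 3 = 16)
(f - 156)*W = (16 - 156)*95 = -140*95 = -13300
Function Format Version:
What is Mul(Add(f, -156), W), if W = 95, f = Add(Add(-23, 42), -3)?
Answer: -13300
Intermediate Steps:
f = 16 (f = Add(19, -3) = 16)
Mul(Add(f, -156), W) = Mul(Add(16, -156), 95) = Mul(-140, 95) = -13300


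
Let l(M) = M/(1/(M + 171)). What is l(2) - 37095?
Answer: -36749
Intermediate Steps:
l(M) = M*(171 + M) (l(M) = M/(1/(171 + M)) = M*(171 + M))
l(2) - 37095 = 2*(171 + 2) - 37095 = 2*173 - 37095 = 346 - 37095 = -36749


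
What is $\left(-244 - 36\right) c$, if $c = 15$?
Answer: $-4200$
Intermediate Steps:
$\left(-244 - 36\right) c = \left(-244 - 36\right) 15 = \left(-280\right) 15 = -4200$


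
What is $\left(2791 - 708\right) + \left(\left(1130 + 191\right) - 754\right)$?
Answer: $2650$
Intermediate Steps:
$\left(2791 - 708\right) + \left(\left(1130 + 191\right) - 754\right) = 2083 + \left(1321 - 754\right) = 2083 + 567 = 2650$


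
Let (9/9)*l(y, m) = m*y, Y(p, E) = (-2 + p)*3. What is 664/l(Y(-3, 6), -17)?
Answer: 664/255 ≈ 2.6039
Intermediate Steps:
Y(p, E) = -6 + 3*p
l(y, m) = m*y
664/l(Y(-3, 6), -17) = 664/((-17*(-6 + 3*(-3)))) = 664/((-17*(-6 - 9))) = 664/((-17*(-15))) = 664/255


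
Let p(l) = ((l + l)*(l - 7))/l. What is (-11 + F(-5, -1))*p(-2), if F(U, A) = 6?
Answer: 90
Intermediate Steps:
p(l) = -14 + 2*l (p(l) = ((2*l)*(-7 + l))/l = (2*l*(-7 + l))/l = -14 + 2*l)
(-11 + F(-5, -1))*p(-2) = (-11 + 6)*(-14 + 2*(-2)) = -5*(-14 - 4) = -5*(-18) = 90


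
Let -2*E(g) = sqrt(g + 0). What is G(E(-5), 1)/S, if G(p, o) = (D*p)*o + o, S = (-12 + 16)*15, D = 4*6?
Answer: 1/60 - I*sqrt(5)/5 ≈ 0.016667 - 0.44721*I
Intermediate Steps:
D = 24
E(g) = -sqrt(g)/2 (E(g) = -sqrt(g + 0)/2 = -sqrt(g)/2)
S = 60 (S = 4*15 = 60)
G(p, o) = o + 24*o*p (G(p, o) = (24*p)*o + o = 24*o*p + o = o + 24*o*p)
G(E(-5), 1)/S = (1*(1 + 24*(-I*sqrt(5)/2)))/60 = (1*(1 + 24*(-I*sqrt(5)/2)))*(1/60) = (1*(1 - 12*I*sqrt(5)))*(1/60) = (1 - 12*I*sqrt(5))*(1/60) = 1/60 - I*sqrt(5)/5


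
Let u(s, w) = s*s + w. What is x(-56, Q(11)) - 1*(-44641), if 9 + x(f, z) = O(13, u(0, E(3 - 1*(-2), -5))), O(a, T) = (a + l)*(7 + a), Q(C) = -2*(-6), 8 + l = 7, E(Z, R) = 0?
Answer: 44872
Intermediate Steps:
l = -1 (l = -8 + 7 = -1)
Q(C) = 12
u(s, w) = w + s² (u(s, w) = s² + w = w + s²)
O(a, T) = (-1 + a)*(7 + a) (O(a, T) = (a - 1)*(7 + a) = (-1 + a)*(7 + a))
x(f, z) = 231 (x(f, z) = -9 + (-7 + 13² + 6*13) = -9 + (-7 + 169 + 78) = -9 + 240 = 231)
x(-56, Q(11)) - 1*(-44641) = 231 - 1*(-44641) = 231 + 44641 = 44872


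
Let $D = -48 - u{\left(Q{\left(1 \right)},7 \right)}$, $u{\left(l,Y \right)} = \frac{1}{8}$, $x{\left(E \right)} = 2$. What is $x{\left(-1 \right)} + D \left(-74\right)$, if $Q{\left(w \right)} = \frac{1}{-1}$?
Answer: $\frac{14253}{4} \approx 3563.3$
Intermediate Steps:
$Q{\left(w \right)} = -1$
$u{\left(l,Y \right)} = \frac{1}{8}$
$D = - \frac{385}{8}$ ($D = -48 - \frac{1}{8} = - \frac{385}{8} \approx -48.125$)
$x{\left(-1 \right)} + D \left(-74\right) = 2 - - \frac{14245}{4} = 2 + \frac{14245}{4} = \frac{14253}{4}$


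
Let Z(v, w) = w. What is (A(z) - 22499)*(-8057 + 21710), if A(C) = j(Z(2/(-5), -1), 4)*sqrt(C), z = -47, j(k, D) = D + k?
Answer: -307178847 + 40959*I*sqrt(47) ≈ -3.0718e+8 + 2.808e+5*I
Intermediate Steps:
A(C) = 3*sqrt(C) (A(C) = (4 - 1)*sqrt(C) = 3*sqrt(C))
(A(z) - 22499)*(-8057 + 21710) = (3*sqrt(-47) - 22499)*(-8057 + 21710) = (3*(I*sqrt(47)) - 22499)*13653 = (3*I*sqrt(47) - 22499)*13653 = (-22499 + 3*I*sqrt(47))*13653 = -307178847 + 40959*I*sqrt(47)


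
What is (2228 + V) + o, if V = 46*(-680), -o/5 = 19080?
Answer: -124452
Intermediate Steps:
o = -95400 (o = -5*19080 = -95400)
V = -31280
(2228 + V) + o = (2228 - 31280) - 95400 = -29052 - 95400 = -124452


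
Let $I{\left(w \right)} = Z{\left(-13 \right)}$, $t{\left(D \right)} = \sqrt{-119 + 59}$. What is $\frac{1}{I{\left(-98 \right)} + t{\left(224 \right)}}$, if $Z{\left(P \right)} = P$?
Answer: $- \frac{13}{229} - \frac{2 i \sqrt{15}}{229} \approx -0.056769 - 0.033825 i$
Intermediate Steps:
$t{\left(D \right)} = 2 i \sqrt{15}$ ($t{\left(D \right)} = \sqrt{-60} = 2 i \sqrt{15}$)
$I{\left(w \right)} = -13$
$\frac{1}{I{\left(-98 \right)} + t{\left(224 \right)}} = \frac{1}{-13 + 2 i \sqrt{15}}$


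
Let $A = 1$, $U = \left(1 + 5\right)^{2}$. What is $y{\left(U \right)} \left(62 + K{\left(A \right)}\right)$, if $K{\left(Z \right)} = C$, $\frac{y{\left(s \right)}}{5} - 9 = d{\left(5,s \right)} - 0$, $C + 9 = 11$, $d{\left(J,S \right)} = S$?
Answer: $14400$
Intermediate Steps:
$U = 36$ ($U = 6^{2} = 36$)
$C = 2$ ($C = -9 + 11 = 2$)
$y{\left(s \right)} = 45 + 5 s$ ($y{\left(s \right)} = 45 + 5 \left(s - 0\right) = 45 + 5 \left(s + 0\right) = 45 + 5 s$)
$K{\left(Z \right)} = 2$
$y{\left(U \right)} \left(62 + K{\left(A \right)}\right) = \left(45 + 5 \cdot 36\right) \left(62 + 2\right) = \left(45 + 180\right) 64 = 225 \cdot 64 = 14400$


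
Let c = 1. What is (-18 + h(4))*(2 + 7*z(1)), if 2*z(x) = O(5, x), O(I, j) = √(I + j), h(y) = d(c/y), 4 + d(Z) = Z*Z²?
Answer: -1407/32 - 9849*√6/128 ≈ -232.45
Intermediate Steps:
d(Z) = -4 + Z³ (d(Z) = -4 + Z*Z² = -4 + Z³)
h(y) = -4 + y⁻³ (h(y) = -4 + (1/y)³ = -4 + y⁻³)
z(x) = √(5 + x)/2
(-18 + h(4))*(2 + 7*z(1)) = (-18 + (-4 + 4⁻³))*(2 + 7*(√(5 + 1)/2)) = (-18 + (-4 + 1/64))*(2 + 7*(√6/2)) = (-18 - 255/64)*(2 + 7*√6/2) = -1407*(2 + 7*√6/2)/64 = -1407/32 - 9849*√6/128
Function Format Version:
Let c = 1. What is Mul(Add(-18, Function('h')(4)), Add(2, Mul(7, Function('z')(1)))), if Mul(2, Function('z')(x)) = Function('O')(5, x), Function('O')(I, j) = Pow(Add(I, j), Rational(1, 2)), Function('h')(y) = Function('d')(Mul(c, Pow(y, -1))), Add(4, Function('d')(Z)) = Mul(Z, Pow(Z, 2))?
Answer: Add(Rational(-1407, 32), Mul(Rational(-9849, 128), Pow(6, Rational(1, 2)))) ≈ -232.45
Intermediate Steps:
Function('d')(Z) = Add(-4, Pow(Z, 3)) (Function('d')(Z) = Add(-4, Mul(Z, Pow(Z, 2))) = Add(-4, Pow(Z, 3)))
Function('h')(y) = Add(-4, Pow(y, -3)) (Function('h')(y) = Add(-4, Pow(Mul(1, Pow(y, -1)), 3)) = Add(-4, Pow(Pow(y, -1), 3)) = Add(-4, Pow(y, -3)))
Function('z')(x) = Mul(Rational(1, 2), Pow(Add(5, x), Rational(1, 2)))
Mul(Add(-18, Function('h')(4)), Add(2, Mul(7, Function('z')(1)))) = Mul(Add(-18, Add(-4, Pow(4, -3))), Add(2, Mul(7, Mul(Rational(1, 2), Pow(Add(5, 1), Rational(1, 2)))))) = Mul(Add(-18, Add(-4, Rational(1, 64))), Add(2, Mul(7, Mul(Rational(1, 2), Pow(6, Rational(1, 2)))))) = Mul(Add(-18, Rational(-255, 64)), Add(2, Mul(Rational(7, 2), Pow(6, Rational(1, 2))))) = Mul(Rational(-1407, 64), Add(2, Mul(Rational(7, 2), Pow(6, Rational(1, 2))))) = Add(Rational(-1407, 32), Mul(Rational(-9849, 128), Pow(6, Rational(1, 2))))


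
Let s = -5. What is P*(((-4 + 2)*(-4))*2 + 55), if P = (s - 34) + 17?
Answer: -1562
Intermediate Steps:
P = -22 (P = (-5 - 34) + 17 = -39 + 17 = -22)
P*(((-4 + 2)*(-4))*2 + 55) = -22*(((-4 + 2)*(-4))*2 + 55) = -22*(-2*(-4)*2 + 55) = -22*(8*2 + 55) = -22*(16 + 55) = -22*71 = -1562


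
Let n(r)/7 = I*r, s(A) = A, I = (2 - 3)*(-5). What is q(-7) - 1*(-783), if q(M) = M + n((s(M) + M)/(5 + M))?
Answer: 1021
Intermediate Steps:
I = 5 (I = -1*(-5) = 5)
n(r) = 35*r (n(r) = 7*(5*r) = 35*r)
q(M) = M + 70*M/(5 + M) (q(M) = M + 35*((M + M)/(5 + M)) = M + 35*((2*M)/(5 + M)) = M + 35*(2*M/(5 + M)) = M + 70*M/(5 + M))
q(-7) - 1*(-783) = -7*(75 - 7)/(5 - 7) - 1*(-783) = -7*68/(-2) + 783 = -7*(-½)*68 + 783 = 238 + 783 = 1021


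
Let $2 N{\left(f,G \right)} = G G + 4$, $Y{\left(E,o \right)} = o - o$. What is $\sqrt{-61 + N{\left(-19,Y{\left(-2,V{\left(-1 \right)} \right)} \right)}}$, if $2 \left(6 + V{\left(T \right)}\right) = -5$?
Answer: $i \sqrt{59} \approx 7.6811 i$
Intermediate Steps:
$V{\left(T \right)} = - \frac{17}{2}$ ($V{\left(T \right)} = -6 + \frac{1}{2} \left(-5\right) = -6 - \frac{5}{2} = - \frac{17}{2}$)
$Y{\left(E,o \right)} = 0$
$N{\left(f,G \right)} = 2 + \frac{G^{2}}{2}$ ($N{\left(f,G \right)} = \frac{G G + 4}{2} = \frac{G^{2} + 4}{2} = \frac{4 + G^{2}}{2} = 2 + \frac{G^{2}}{2}$)
$\sqrt{-61 + N{\left(-19,Y{\left(-2,V{\left(-1 \right)} \right)} \right)}} = \sqrt{-61 + \left(2 + \frac{0^{2}}{2}\right)} = \sqrt{-61 + \left(2 + \frac{1}{2} \cdot 0\right)} = \sqrt{-61 + \left(2 + 0\right)} = \sqrt{-61 + 2} = \sqrt{-59} = i \sqrt{59}$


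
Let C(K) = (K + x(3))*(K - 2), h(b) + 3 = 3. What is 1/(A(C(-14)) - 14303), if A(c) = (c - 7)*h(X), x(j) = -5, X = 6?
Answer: -1/14303 ≈ -6.9915e-5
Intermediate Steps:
h(b) = 0 (h(b) = -3 + 3 = 0)
C(K) = (-5 + K)*(-2 + K) (C(K) = (K - 5)*(K - 2) = (-5 + K)*(-2 + K))
A(c) = 0 (A(c) = (c - 7)*0 = (-7 + c)*0 = 0)
1/(A(C(-14)) - 14303) = 1/(0 - 14303) = 1/(-14303) = -1/14303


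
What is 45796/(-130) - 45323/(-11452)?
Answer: -259281901/744380 ≈ -348.32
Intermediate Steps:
45796/(-130) - 45323/(-11452) = 45796*(-1/130) - 45323*(-1/11452) = -22898/65 + 45323/11452 = -259281901/744380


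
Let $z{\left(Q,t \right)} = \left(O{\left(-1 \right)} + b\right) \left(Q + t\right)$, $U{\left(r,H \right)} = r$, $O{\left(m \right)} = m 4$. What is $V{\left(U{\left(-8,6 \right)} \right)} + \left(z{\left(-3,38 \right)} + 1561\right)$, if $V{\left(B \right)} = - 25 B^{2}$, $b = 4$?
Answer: $-39$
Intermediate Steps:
$O{\left(m \right)} = 4 m$
$z{\left(Q,t \right)} = 0$ ($z{\left(Q,t \right)} = \left(4 \left(-1\right) + 4\right) \left(Q + t\right) = \left(-4 + 4\right) \left(Q + t\right) = 0 \left(Q + t\right) = 0$)
$V{\left(U{\left(-8,6 \right)} \right)} + \left(z{\left(-3,38 \right)} + 1561\right) = - 25 \left(-8\right)^{2} + \left(0 + 1561\right) = \left(-25\right) 64 + 1561 = -1600 + 1561 = -39$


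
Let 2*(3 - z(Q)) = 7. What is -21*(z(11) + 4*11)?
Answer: -1827/2 ≈ -913.50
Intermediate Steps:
z(Q) = -1/2 (z(Q) = 3 - 1/2*7 = 3 - 7/2 = -1/2)
-21*(z(11) + 4*11) = -21*(-1/2 + 4*11) = -21*(-1/2 + 44) = -21*87/2 = -1827/2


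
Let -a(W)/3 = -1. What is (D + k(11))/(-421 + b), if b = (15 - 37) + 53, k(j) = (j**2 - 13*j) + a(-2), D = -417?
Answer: 218/195 ≈ 1.1179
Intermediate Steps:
a(W) = 3 (a(W) = -3*(-1) = 3)
k(j) = 3 + j**2 - 13*j (k(j) = (j**2 - 13*j) + 3 = 3 + j**2 - 13*j)
b = 31 (b = -22 + 53 = 31)
(D + k(11))/(-421 + b) = (-417 + (3 + 11**2 - 13*11))/(-421 + 31) = (-417 + (3 + 121 - 143))/(-390) = (-417 - 19)*(-1/390) = -436*(-1/390) = 218/195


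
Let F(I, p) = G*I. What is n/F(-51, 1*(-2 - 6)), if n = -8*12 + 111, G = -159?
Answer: 5/2703 ≈ 0.0018498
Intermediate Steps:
n = 15 (n = -96 + 111 = 15)
F(I, p) = -159*I
n/F(-51, 1*(-2 - 6)) = 15/((-159*(-51))) = 15/8109 = 15*(1/8109) = 5/2703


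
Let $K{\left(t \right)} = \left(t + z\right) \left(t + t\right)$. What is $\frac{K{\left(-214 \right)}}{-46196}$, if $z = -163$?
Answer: $- \frac{40339}{11549} \approx -3.4929$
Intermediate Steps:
$K{\left(t \right)} = 2 t \left(-163 + t\right)$ ($K{\left(t \right)} = \left(t - 163\right) \left(t + t\right) = \left(-163 + t\right) 2 t = 2 t \left(-163 + t\right)$)
$\frac{K{\left(-214 \right)}}{-46196} = \frac{2 \left(-214\right) \left(-163 - 214\right)}{-46196} = 2 \left(-214\right) \left(-377\right) \left(- \frac{1}{46196}\right) = 161356 \left(- \frac{1}{46196}\right) = - \frac{40339}{11549}$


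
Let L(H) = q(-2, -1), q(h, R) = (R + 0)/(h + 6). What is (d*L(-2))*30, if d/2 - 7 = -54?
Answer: 705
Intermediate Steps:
d = -94 (d = 14 + 2*(-54) = 14 - 108 = -94)
q(h, R) = R/(6 + h)
L(H) = -¼ (L(H) = -1/(6 - 2) = -1/4 = -1*¼ = -¼)
(d*L(-2))*30 = -94*(-¼)*30 = (47/2)*30 = 705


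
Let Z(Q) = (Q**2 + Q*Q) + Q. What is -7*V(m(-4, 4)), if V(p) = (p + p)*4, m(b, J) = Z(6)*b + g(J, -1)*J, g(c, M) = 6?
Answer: 16128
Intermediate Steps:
Z(Q) = Q + 2*Q**2 (Z(Q) = (Q**2 + Q**2) + Q = 2*Q**2 + Q = Q + 2*Q**2)
m(b, J) = 6*J + 78*b (m(b, J) = (6*(1 + 2*6))*b + 6*J = (6*(1 + 12))*b + 6*J = (6*13)*b + 6*J = 78*b + 6*J = 6*J + 78*b)
V(p) = 8*p (V(p) = (2*p)*4 = 8*p)
-7*V(m(-4, 4)) = -56*(6*4 + 78*(-4)) = -56*(24 - 312) = -56*(-288) = -7*(-2304) = 16128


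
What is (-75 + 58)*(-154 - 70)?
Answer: 3808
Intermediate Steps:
(-75 + 58)*(-154 - 70) = -17*(-224) = 3808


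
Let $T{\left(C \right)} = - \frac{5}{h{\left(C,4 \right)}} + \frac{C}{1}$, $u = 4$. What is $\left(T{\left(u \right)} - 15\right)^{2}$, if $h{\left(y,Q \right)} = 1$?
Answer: $256$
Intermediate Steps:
$T{\left(C \right)} = -5 + C$ ($T{\left(C \right)} = - \frac{5}{1} + \frac{C}{1} = \left(-5\right) 1 + C 1 = -5 + C$)
$\left(T{\left(u \right)} - 15\right)^{2} = \left(\left(-5 + 4\right) - 15\right)^{2} = \left(-1 - 15\right)^{2} = \left(-16\right)^{2} = 256$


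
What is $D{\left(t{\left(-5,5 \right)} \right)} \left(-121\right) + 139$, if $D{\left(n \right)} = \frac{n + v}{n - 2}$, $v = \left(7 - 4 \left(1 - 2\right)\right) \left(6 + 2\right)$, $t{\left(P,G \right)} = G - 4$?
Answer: $10908$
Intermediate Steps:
$t{\left(P,G \right)} = -4 + G$
$v = 88$ ($v = \left(7 - -4\right) 8 = \left(7 + 4\right) 8 = 11 \cdot 8 = 88$)
$D{\left(n \right)} = \frac{88 + n}{-2 + n}$ ($D{\left(n \right)} = \frac{n + 88}{n - 2} = \frac{88 + n}{-2 + n}$)
$D{\left(t{\left(-5,5 \right)} \right)} \left(-121\right) + 139 = \frac{88 + \left(-4 + 5\right)}{-2 + \left(-4 + 5\right)} \left(-121\right) + 139 = \frac{88 + 1}{-2 + 1} \left(-121\right) + 139 = \frac{1}{-1} \cdot 89 \left(-121\right) + 139 = \left(-1\right) 89 \left(-121\right) + 139 = \left(-89\right) \left(-121\right) + 139 = 10769 + 139 = 10908$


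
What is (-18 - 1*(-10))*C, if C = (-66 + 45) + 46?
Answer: -200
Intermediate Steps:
C = 25 (C = -21 + 46 = 25)
(-18 - 1*(-10))*C = (-18 - 1*(-10))*25 = (-18 + 10)*25 = -8*25 = -200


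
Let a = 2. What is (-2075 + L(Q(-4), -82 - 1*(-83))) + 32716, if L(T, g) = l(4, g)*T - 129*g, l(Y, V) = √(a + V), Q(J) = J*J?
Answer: 30512 + 16*√3 ≈ 30540.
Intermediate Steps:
Q(J) = J²
l(Y, V) = √(2 + V)
L(T, g) = -129*g + T*√(2 + g) (L(T, g) = √(2 + g)*T - 129*g = T*√(2 + g) - 129*g = -129*g + T*√(2 + g))
(-2075 + L(Q(-4), -82 - 1*(-83))) + 32716 = (-2075 + (-129*(-82 - 1*(-83)) + (-4)²*√(2 + (-82 - 1*(-83))))) + 32716 = (-2075 + (-129*(-82 + 83) + 16*√(2 + (-82 + 83)))) + 32716 = (-2075 + (-129*1 + 16*√(2 + 1))) + 32716 = (-2075 + (-129 + 16*√3)) + 32716 = (-2204 + 16*√3) + 32716 = 30512 + 16*√3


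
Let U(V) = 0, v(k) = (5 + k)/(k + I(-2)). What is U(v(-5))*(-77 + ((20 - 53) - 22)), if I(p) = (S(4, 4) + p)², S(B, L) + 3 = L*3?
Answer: 0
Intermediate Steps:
S(B, L) = -3 + 3*L (S(B, L) = -3 + L*3 = -3 + 3*L)
I(p) = (9 + p)² (I(p) = ((-3 + 3*4) + p)² = ((-3 + 12) + p)² = (9 + p)²)
v(k) = (5 + k)/(49 + k) (v(k) = (5 + k)/(k + (9 - 2)²) = (5 + k)/(k + 7²) = (5 + k)/(k + 49) = (5 + k)/(49 + k))
U(v(-5))*(-77 + ((20 - 53) - 22)) = 0*(-77 + ((20 - 53) - 22)) = 0*(-77 + (-33 - 22)) = 0*(-77 - 55) = 0*(-132) = 0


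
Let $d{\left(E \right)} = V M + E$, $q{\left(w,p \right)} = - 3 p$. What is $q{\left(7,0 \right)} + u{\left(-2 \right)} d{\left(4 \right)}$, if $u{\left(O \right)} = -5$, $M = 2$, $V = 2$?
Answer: $-40$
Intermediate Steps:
$d{\left(E \right)} = 4 + E$ ($d{\left(E \right)} = 2 \cdot 2 + E = 4 + E$)
$q{\left(7,0 \right)} + u{\left(-2 \right)} d{\left(4 \right)} = \left(-3\right) 0 - 5 \left(4 + 4\right) = 0 - 40 = -40$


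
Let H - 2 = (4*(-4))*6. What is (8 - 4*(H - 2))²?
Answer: 153664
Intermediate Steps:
H = -94 (H = 2 + (4*(-4))*6 = 2 - 16*6 = 2 - 96 = -94)
(8 - 4*(H - 2))² = (8 - 4*(-94 - 2))² = (8 - 4*(-96))² = (8 + 384)² = 392² = 153664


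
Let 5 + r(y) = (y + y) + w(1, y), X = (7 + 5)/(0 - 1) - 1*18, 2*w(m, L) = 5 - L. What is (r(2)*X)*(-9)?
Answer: 135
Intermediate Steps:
w(m, L) = 5/2 - L/2 (w(m, L) = (5 - L)/2 = 5/2 - L/2)
X = -30 (X = 12/(-1) - 18 = 12*(-1) - 18 = -12 - 18 = -30)
r(y) = -5/2 + 3*y/2 (r(y) = -5 + ((y + y) + (5/2 - y/2)) = -5 + (2*y + (5/2 - y/2)) = -5 + (5/2 + 3*y/2) = -5/2 + 3*y/2)
(r(2)*X)*(-9) = ((-5/2 + (3/2)*2)*(-30))*(-9) = ((-5/2 + 3)*(-30))*(-9) = ((½)*(-30))*(-9) = -15*(-9) = 135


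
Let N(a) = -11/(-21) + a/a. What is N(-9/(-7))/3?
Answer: 32/63 ≈ 0.50794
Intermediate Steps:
N(a) = 32/21 (N(a) = -11*(-1/21) + 1 = 11/21 + 1 = 32/21)
N(-9/(-7))/3 = (32/21)/3 = (32/21)*(⅓) = 32/63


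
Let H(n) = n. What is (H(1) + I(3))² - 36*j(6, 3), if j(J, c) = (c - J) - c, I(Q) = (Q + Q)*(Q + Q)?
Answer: 1585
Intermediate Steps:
I(Q) = 4*Q² (I(Q) = (2*Q)*(2*Q) = 4*Q²)
j(J, c) = -J
(H(1) + I(3))² - 36*j(6, 3) = (1 + 4*3²)² - (-36)*6 = (1 + 4*9)² - 36*(-6) = (1 + 36)² + 216 = 37² + 216 = 1369 + 216 = 1585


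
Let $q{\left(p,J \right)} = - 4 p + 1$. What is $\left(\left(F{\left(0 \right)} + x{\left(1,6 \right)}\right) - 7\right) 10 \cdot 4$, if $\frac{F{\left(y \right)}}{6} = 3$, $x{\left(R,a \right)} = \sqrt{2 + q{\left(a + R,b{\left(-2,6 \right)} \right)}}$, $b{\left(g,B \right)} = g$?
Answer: $440 + 200 i \approx 440.0 + 200.0 i$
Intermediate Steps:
$q{\left(p,J \right)} = 1 - 4 p$
$x{\left(R,a \right)} = \sqrt{3 - 4 R - 4 a}$ ($x{\left(R,a \right)} = \sqrt{2 - \left(-1 + 4 \left(a + R\right)\right)} = \sqrt{2 - \left(-1 + 4 \left(R + a\right)\right)} = \sqrt{2 - \left(-1 + 4 R + 4 a\right)} = \sqrt{3 - 4 R - 4 a}$)
$F{\left(y \right)} = 18$ ($F{\left(y \right)} = 6 \cdot 3 = 18$)
$\left(\left(F{\left(0 \right)} + x{\left(1,6 \right)}\right) - 7\right) 10 \cdot 4 = \left(\left(18 + \sqrt{3 - 4 - 24}\right) - 7\right) 10 \cdot 4 = \left(\left(18 + \sqrt{-25}\right) - 7\right) 10 \cdot 4 = \left(\left(18 + 5 i\right) - 7\right) 10 \cdot 4 = \left(11 + 5 i\right) 10 \cdot 4 = \left(110 + 50 i\right) 4 = 440 + 200 i$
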